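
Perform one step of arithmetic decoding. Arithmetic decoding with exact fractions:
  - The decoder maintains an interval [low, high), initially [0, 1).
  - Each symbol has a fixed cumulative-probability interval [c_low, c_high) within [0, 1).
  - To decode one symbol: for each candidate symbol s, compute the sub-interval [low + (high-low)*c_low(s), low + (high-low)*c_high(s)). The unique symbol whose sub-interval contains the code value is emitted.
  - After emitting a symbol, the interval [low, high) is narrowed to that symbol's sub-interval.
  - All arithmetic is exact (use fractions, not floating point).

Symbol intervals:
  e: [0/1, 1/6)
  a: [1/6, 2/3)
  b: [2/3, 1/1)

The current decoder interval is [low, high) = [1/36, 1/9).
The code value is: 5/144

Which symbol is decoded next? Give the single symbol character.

Interval width = high − low = 1/9 − 1/36 = 1/12
Scaled code = (code − low) / width = (5/144 − 1/36) / 1/12 = 1/12
  e: [0/1, 1/6) ← scaled code falls here ✓
  a: [1/6, 2/3) 
  b: [2/3, 1/1) 

Answer: e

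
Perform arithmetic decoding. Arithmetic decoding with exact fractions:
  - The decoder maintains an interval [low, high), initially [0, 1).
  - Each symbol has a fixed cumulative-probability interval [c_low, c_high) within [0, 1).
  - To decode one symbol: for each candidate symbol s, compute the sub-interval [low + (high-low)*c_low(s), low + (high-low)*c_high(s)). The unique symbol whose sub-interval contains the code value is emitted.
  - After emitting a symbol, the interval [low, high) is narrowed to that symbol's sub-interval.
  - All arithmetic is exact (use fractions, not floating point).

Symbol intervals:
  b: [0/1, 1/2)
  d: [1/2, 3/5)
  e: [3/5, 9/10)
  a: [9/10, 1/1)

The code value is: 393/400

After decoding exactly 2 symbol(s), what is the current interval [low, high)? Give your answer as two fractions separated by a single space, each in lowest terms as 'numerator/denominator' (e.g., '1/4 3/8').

Answer: 24/25 99/100

Derivation:
Step 1: interval [0/1, 1/1), width = 1/1 - 0/1 = 1/1
  'b': [0/1 + 1/1*0/1, 0/1 + 1/1*1/2) = [0/1, 1/2)
  'd': [0/1 + 1/1*1/2, 0/1 + 1/1*3/5) = [1/2, 3/5)
  'e': [0/1 + 1/1*3/5, 0/1 + 1/1*9/10) = [3/5, 9/10)
  'a': [0/1 + 1/1*9/10, 0/1 + 1/1*1/1) = [9/10, 1/1) <- contains code 393/400
  emit 'a', narrow to [9/10, 1/1)
Step 2: interval [9/10, 1/1), width = 1/1 - 9/10 = 1/10
  'b': [9/10 + 1/10*0/1, 9/10 + 1/10*1/2) = [9/10, 19/20)
  'd': [9/10 + 1/10*1/2, 9/10 + 1/10*3/5) = [19/20, 24/25)
  'e': [9/10 + 1/10*3/5, 9/10 + 1/10*9/10) = [24/25, 99/100) <- contains code 393/400
  'a': [9/10 + 1/10*9/10, 9/10 + 1/10*1/1) = [99/100, 1/1)
  emit 'e', narrow to [24/25, 99/100)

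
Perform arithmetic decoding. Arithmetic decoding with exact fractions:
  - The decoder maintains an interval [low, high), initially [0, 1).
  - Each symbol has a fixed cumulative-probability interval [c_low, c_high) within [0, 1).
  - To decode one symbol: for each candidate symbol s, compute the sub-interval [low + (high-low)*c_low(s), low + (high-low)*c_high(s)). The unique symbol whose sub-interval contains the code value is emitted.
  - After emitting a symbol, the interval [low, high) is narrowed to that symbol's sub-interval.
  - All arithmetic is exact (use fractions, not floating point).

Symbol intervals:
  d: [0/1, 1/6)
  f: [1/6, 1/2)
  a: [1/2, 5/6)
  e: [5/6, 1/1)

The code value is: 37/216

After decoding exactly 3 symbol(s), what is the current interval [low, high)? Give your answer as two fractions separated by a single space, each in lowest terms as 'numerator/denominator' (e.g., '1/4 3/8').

Step 1: interval [0/1, 1/1), width = 1/1 - 0/1 = 1/1
  'd': [0/1 + 1/1*0/1, 0/1 + 1/1*1/6) = [0/1, 1/6)
  'f': [0/1 + 1/1*1/6, 0/1 + 1/1*1/2) = [1/6, 1/2) <- contains code 37/216
  'a': [0/1 + 1/1*1/2, 0/1 + 1/1*5/6) = [1/2, 5/6)
  'e': [0/1 + 1/1*5/6, 0/1 + 1/1*1/1) = [5/6, 1/1)
  emit 'f', narrow to [1/6, 1/2)
Step 2: interval [1/6, 1/2), width = 1/2 - 1/6 = 1/3
  'd': [1/6 + 1/3*0/1, 1/6 + 1/3*1/6) = [1/6, 2/9) <- contains code 37/216
  'f': [1/6 + 1/3*1/6, 1/6 + 1/3*1/2) = [2/9, 1/3)
  'a': [1/6 + 1/3*1/2, 1/6 + 1/3*5/6) = [1/3, 4/9)
  'e': [1/6 + 1/3*5/6, 1/6 + 1/3*1/1) = [4/9, 1/2)
  emit 'd', narrow to [1/6, 2/9)
Step 3: interval [1/6, 2/9), width = 2/9 - 1/6 = 1/18
  'd': [1/6 + 1/18*0/1, 1/6 + 1/18*1/6) = [1/6, 19/108) <- contains code 37/216
  'f': [1/6 + 1/18*1/6, 1/6 + 1/18*1/2) = [19/108, 7/36)
  'a': [1/6 + 1/18*1/2, 1/6 + 1/18*5/6) = [7/36, 23/108)
  'e': [1/6 + 1/18*5/6, 1/6 + 1/18*1/1) = [23/108, 2/9)
  emit 'd', narrow to [1/6, 19/108)

Answer: 1/6 19/108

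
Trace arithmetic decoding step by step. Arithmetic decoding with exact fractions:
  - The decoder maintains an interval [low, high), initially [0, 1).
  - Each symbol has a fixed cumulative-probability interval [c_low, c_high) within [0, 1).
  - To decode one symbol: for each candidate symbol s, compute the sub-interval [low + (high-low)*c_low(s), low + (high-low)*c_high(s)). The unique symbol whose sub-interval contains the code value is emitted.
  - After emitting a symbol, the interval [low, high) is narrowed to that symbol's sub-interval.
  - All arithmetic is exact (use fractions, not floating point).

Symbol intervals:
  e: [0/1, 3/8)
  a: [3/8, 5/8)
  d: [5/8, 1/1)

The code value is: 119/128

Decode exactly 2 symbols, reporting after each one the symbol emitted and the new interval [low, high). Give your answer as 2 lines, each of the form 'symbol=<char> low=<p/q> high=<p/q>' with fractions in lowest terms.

Answer: symbol=d low=5/8 high=1/1
symbol=d low=55/64 high=1/1

Derivation:
Step 1: interval [0/1, 1/1), width = 1/1 - 0/1 = 1/1
  'e': [0/1 + 1/1*0/1, 0/1 + 1/1*3/8) = [0/1, 3/8)
  'a': [0/1 + 1/1*3/8, 0/1 + 1/1*5/8) = [3/8, 5/8)
  'd': [0/1 + 1/1*5/8, 0/1 + 1/1*1/1) = [5/8, 1/1) <- contains code 119/128
  emit 'd', narrow to [5/8, 1/1)
Step 2: interval [5/8, 1/1), width = 1/1 - 5/8 = 3/8
  'e': [5/8 + 3/8*0/1, 5/8 + 3/8*3/8) = [5/8, 49/64)
  'a': [5/8 + 3/8*3/8, 5/8 + 3/8*5/8) = [49/64, 55/64)
  'd': [5/8 + 3/8*5/8, 5/8 + 3/8*1/1) = [55/64, 1/1) <- contains code 119/128
  emit 'd', narrow to [55/64, 1/1)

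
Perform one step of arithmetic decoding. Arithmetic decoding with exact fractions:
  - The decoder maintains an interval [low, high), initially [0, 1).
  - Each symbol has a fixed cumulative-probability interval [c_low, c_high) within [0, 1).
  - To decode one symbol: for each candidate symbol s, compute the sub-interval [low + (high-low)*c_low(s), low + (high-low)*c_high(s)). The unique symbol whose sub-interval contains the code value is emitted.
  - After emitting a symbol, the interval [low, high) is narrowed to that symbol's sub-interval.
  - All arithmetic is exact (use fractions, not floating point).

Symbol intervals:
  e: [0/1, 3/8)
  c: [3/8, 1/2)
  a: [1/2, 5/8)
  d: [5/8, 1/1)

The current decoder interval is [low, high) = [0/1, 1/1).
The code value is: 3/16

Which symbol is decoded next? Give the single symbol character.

Answer: e

Derivation:
Interval width = high − low = 1/1 − 0/1 = 1/1
Scaled code = (code − low) / width = (3/16 − 0/1) / 1/1 = 3/16
  e: [0/1, 3/8) ← scaled code falls here ✓
  c: [3/8, 1/2) 
  a: [1/2, 5/8) 
  d: [5/8, 1/1) 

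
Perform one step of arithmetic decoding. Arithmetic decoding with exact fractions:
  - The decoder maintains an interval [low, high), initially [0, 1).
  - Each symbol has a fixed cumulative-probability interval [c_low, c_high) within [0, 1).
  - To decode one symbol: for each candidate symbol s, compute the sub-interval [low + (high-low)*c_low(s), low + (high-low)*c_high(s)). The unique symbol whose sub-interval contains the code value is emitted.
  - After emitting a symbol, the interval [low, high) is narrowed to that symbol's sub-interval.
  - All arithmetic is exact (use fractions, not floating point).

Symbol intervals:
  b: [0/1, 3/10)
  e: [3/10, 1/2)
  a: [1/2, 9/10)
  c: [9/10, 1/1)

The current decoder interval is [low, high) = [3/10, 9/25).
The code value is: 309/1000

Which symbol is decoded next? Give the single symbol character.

Interval width = high − low = 9/25 − 3/10 = 3/50
Scaled code = (code − low) / width = (309/1000 − 3/10) / 3/50 = 3/20
  b: [0/1, 3/10) ← scaled code falls here ✓
  e: [3/10, 1/2) 
  a: [1/2, 9/10) 
  c: [9/10, 1/1) 

Answer: b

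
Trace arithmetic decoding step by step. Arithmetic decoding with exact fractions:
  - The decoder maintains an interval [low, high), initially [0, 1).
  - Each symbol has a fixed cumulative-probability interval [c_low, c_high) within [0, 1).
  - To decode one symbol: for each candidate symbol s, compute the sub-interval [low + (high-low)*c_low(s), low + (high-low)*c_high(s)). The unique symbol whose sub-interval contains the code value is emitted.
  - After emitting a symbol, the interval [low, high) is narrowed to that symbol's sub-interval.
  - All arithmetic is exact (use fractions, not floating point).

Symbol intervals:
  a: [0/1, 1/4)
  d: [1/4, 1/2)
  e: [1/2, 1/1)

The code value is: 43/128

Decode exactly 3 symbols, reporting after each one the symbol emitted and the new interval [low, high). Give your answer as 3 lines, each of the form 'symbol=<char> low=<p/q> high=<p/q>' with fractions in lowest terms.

Step 1: interval [0/1, 1/1), width = 1/1 - 0/1 = 1/1
  'a': [0/1 + 1/1*0/1, 0/1 + 1/1*1/4) = [0/1, 1/4)
  'd': [0/1 + 1/1*1/4, 0/1 + 1/1*1/2) = [1/4, 1/2) <- contains code 43/128
  'e': [0/1 + 1/1*1/2, 0/1 + 1/1*1/1) = [1/2, 1/1)
  emit 'd', narrow to [1/4, 1/2)
Step 2: interval [1/4, 1/2), width = 1/2 - 1/4 = 1/4
  'a': [1/4 + 1/4*0/1, 1/4 + 1/4*1/4) = [1/4, 5/16)
  'd': [1/4 + 1/4*1/4, 1/4 + 1/4*1/2) = [5/16, 3/8) <- contains code 43/128
  'e': [1/4 + 1/4*1/2, 1/4 + 1/4*1/1) = [3/8, 1/2)
  emit 'd', narrow to [5/16, 3/8)
Step 3: interval [5/16, 3/8), width = 3/8 - 5/16 = 1/16
  'a': [5/16 + 1/16*0/1, 5/16 + 1/16*1/4) = [5/16, 21/64)
  'd': [5/16 + 1/16*1/4, 5/16 + 1/16*1/2) = [21/64, 11/32) <- contains code 43/128
  'e': [5/16 + 1/16*1/2, 5/16 + 1/16*1/1) = [11/32, 3/8)
  emit 'd', narrow to [21/64, 11/32)

Answer: symbol=d low=1/4 high=1/2
symbol=d low=5/16 high=3/8
symbol=d low=21/64 high=11/32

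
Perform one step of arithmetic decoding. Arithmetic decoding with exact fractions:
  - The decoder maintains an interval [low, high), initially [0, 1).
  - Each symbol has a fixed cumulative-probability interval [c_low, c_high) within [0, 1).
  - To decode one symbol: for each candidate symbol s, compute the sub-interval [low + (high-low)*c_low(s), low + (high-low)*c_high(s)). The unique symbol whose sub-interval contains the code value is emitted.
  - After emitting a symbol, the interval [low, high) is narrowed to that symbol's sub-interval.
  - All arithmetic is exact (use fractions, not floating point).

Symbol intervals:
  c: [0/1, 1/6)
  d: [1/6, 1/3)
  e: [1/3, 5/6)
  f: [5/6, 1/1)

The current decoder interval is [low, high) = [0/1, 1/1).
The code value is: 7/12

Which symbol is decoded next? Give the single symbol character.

Answer: e

Derivation:
Interval width = high − low = 1/1 − 0/1 = 1/1
Scaled code = (code − low) / width = (7/12 − 0/1) / 1/1 = 7/12
  c: [0/1, 1/6) 
  d: [1/6, 1/3) 
  e: [1/3, 5/6) ← scaled code falls here ✓
  f: [5/6, 1/1) 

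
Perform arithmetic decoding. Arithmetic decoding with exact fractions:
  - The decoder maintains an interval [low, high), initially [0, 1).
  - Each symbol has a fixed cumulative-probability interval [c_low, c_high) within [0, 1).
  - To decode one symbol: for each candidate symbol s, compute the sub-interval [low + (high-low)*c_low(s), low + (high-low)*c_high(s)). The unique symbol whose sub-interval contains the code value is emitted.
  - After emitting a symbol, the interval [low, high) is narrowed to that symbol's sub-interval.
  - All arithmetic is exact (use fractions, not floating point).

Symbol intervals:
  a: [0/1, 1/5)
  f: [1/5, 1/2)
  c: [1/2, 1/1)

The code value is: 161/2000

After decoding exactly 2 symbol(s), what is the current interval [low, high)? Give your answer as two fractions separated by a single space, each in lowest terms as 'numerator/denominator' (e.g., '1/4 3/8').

Step 1: interval [0/1, 1/1), width = 1/1 - 0/1 = 1/1
  'a': [0/1 + 1/1*0/1, 0/1 + 1/1*1/5) = [0/1, 1/5) <- contains code 161/2000
  'f': [0/1 + 1/1*1/5, 0/1 + 1/1*1/2) = [1/5, 1/2)
  'c': [0/1 + 1/1*1/2, 0/1 + 1/1*1/1) = [1/2, 1/1)
  emit 'a', narrow to [0/1, 1/5)
Step 2: interval [0/1, 1/5), width = 1/5 - 0/1 = 1/5
  'a': [0/1 + 1/5*0/1, 0/1 + 1/5*1/5) = [0/1, 1/25)
  'f': [0/1 + 1/5*1/5, 0/1 + 1/5*1/2) = [1/25, 1/10) <- contains code 161/2000
  'c': [0/1 + 1/5*1/2, 0/1 + 1/5*1/1) = [1/10, 1/5)
  emit 'f', narrow to [1/25, 1/10)

Answer: 1/25 1/10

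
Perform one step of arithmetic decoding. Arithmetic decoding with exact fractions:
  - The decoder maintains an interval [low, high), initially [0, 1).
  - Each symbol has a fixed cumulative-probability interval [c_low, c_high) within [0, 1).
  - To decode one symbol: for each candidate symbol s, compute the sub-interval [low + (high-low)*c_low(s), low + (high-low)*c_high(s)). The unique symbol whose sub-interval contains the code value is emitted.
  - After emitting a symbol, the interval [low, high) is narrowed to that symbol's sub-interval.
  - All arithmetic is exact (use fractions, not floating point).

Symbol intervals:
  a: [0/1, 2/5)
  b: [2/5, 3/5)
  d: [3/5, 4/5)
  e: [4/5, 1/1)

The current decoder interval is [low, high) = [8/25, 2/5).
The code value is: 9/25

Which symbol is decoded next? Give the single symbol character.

Interval width = high − low = 2/5 − 8/25 = 2/25
Scaled code = (code − low) / width = (9/25 − 8/25) / 2/25 = 1/2
  a: [0/1, 2/5) 
  b: [2/5, 3/5) ← scaled code falls here ✓
  d: [3/5, 4/5) 
  e: [4/5, 1/1) 

Answer: b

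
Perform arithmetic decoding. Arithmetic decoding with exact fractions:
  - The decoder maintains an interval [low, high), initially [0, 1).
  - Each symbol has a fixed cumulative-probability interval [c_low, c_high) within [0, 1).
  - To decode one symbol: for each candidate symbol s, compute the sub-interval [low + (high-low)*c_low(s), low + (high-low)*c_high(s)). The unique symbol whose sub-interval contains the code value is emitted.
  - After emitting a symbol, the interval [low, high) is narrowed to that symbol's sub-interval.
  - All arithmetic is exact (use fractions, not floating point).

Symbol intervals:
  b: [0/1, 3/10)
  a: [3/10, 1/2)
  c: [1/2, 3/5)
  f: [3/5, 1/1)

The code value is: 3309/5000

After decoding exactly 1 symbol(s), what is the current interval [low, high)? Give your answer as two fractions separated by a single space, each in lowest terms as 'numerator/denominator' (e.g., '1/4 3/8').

Answer: 3/5 1/1

Derivation:
Step 1: interval [0/1, 1/1), width = 1/1 - 0/1 = 1/1
  'b': [0/1 + 1/1*0/1, 0/1 + 1/1*3/10) = [0/1, 3/10)
  'a': [0/1 + 1/1*3/10, 0/1 + 1/1*1/2) = [3/10, 1/2)
  'c': [0/1 + 1/1*1/2, 0/1 + 1/1*3/5) = [1/2, 3/5)
  'f': [0/1 + 1/1*3/5, 0/1 + 1/1*1/1) = [3/5, 1/1) <- contains code 3309/5000
  emit 'f', narrow to [3/5, 1/1)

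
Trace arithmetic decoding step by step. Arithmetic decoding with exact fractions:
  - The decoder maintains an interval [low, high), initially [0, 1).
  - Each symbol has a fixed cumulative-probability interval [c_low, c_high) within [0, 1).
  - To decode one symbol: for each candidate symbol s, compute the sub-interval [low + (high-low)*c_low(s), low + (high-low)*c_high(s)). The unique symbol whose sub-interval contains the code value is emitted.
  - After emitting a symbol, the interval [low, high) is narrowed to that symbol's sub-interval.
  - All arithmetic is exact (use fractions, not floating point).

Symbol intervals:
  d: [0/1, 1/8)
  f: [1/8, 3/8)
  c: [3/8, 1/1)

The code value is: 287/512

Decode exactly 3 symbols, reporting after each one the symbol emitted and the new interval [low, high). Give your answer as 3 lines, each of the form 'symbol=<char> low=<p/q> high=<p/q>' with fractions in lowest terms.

Step 1: interval [0/1, 1/1), width = 1/1 - 0/1 = 1/1
  'd': [0/1 + 1/1*0/1, 0/1 + 1/1*1/8) = [0/1, 1/8)
  'f': [0/1 + 1/1*1/8, 0/1 + 1/1*3/8) = [1/8, 3/8)
  'c': [0/1 + 1/1*3/8, 0/1 + 1/1*1/1) = [3/8, 1/1) <- contains code 287/512
  emit 'c', narrow to [3/8, 1/1)
Step 2: interval [3/8, 1/1), width = 1/1 - 3/8 = 5/8
  'd': [3/8 + 5/8*0/1, 3/8 + 5/8*1/8) = [3/8, 29/64)
  'f': [3/8 + 5/8*1/8, 3/8 + 5/8*3/8) = [29/64, 39/64) <- contains code 287/512
  'c': [3/8 + 5/8*3/8, 3/8 + 5/8*1/1) = [39/64, 1/1)
  emit 'f', narrow to [29/64, 39/64)
Step 3: interval [29/64, 39/64), width = 39/64 - 29/64 = 5/32
  'd': [29/64 + 5/32*0/1, 29/64 + 5/32*1/8) = [29/64, 121/256)
  'f': [29/64 + 5/32*1/8, 29/64 + 5/32*3/8) = [121/256, 131/256)
  'c': [29/64 + 5/32*3/8, 29/64 + 5/32*1/1) = [131/256, 39/64) <- contains code 287/512
  emit 'c', narrow to [131/256, 39/64)

Answer: symbol=c low=3/8 high=1/1
symbol=f low=29/64 high=39/64
symbol=c low=131/256 high=39/64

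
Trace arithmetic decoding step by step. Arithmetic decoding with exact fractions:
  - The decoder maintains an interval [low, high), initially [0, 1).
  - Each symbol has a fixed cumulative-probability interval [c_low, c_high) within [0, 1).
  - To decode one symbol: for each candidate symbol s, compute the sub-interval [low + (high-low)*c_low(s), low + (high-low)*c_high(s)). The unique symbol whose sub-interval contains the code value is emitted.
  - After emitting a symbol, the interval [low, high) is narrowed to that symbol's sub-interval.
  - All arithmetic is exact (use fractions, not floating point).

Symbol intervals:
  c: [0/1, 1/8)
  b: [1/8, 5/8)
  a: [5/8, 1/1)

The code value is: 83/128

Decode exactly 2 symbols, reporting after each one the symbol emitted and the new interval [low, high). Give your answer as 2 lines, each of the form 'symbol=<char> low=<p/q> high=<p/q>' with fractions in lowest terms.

Step 1: interval [0/1, 1/1), width = 1/1 - 0/1 = 1/1
  'c': [0/1 + 1/1*0/1, 0/1 + 1/1*1/8) = [0/1, 1/8)
  'b': [0/1 + 1/1*1/8, 0/1 + 1/1*5/8) = [1/8, 5/8)
  'a': [0/1 + 1/1*5/8, 0/1 + 1/1*1/1) = [5/8, 1/1) <- contains code 83/128
  emit 'a', narrow to [5/8, 1/1)
Step 2: interval [5/8, 1/1), width = 1/1 - 5/8 = 3/8
  'c': [5/8 + 3/8*0/1, 5/8 + 3/8*1/8) = [5/8, 43/64) <- contains code 83/128
  'b': [5/8 + 3/8*1/8, 5/8 + 3/8*5/8) = [43/64, 55/64)
  'a': [5/8 + 3/8*5/8, 5/8 + 3/8*1/1) = [55/64, 1/1)
  emit 'c', narrow to [5/8, 43/64)

Answer: symbol=a low=5/8 high=1/1
symbol=c low=5/8 high=43/64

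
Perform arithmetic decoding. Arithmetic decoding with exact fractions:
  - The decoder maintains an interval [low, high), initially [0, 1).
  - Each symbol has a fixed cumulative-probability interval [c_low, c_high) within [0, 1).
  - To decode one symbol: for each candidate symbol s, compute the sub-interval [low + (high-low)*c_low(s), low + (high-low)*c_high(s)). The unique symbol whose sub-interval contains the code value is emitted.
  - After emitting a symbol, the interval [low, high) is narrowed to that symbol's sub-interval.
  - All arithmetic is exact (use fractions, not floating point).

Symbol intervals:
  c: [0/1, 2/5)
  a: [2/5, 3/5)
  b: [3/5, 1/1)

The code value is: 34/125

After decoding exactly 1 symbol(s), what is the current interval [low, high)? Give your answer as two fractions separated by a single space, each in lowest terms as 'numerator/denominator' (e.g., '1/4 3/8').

Answer: 0/1 2/5

Derivation:
Step 1: interval [0/1, 1/1), width = 1/1 - 0/1 = 1/1
  'c': [0/1 + 1/1*0/1, 0/1 + 1/1*2/5) = [0/1, 2/5) <- contains code 34/125
  'a': [0/1 + 1/1*2/5, 0/1 + 1/1*3/5) = [2/5, 3/5)
  'b': [0/1 + 1/1*3/5, 0/1 + 1/1*1/1) = [3/5, 1/1)
  emit 'c', narrow to [0/1, 2/5)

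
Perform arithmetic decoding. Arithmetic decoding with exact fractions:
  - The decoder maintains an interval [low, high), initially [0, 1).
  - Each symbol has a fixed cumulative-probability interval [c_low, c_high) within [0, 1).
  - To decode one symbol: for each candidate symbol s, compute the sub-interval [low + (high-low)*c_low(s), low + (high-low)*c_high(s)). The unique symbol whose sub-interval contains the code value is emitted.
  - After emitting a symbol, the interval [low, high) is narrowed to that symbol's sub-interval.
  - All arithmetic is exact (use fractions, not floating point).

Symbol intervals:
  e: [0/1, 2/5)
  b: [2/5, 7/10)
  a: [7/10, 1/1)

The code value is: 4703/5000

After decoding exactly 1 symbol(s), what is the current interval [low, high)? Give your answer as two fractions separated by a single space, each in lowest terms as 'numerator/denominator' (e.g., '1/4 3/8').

Step 1: interval [0/1, 1/1), width = 1/1 - 0/1 = 1/1
  'e': [0/1 + 1/1*0/1, 0/1 + 1/1*2/5) = [0/1, 2/5)
  'b': [0/1 + 1/1*2/5, 0/1 + 1/1*7/10) = [2/5, 7/10)
  'a': [0/1 + 1/1*7/10, 0/1 + 1/1*1/1) = [7/10, 1/1) <- contains code 4703/5000
  emit 'a', narrow to [7/10, 1/1)

Answer: 7/10 1/1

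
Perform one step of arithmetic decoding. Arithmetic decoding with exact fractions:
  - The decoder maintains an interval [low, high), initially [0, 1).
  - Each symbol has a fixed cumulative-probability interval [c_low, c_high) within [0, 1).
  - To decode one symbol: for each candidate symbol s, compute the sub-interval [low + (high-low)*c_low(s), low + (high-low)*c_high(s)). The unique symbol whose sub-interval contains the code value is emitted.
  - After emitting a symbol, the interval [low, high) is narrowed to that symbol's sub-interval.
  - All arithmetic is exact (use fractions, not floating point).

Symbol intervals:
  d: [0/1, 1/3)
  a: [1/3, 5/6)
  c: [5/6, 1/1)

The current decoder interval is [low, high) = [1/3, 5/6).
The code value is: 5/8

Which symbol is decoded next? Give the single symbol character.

Interval width = high − low = 5/6 − 1/3 = 1/2
Scaled code = (code − low) / width = (5/8 − 1/3) / 1/2 = 7/12
  d: [0/1, 1/3) 
  a: [1/3, 5/6) ← scaled code falls here ✓
  c: [5/6, 1/1) 

Answer: a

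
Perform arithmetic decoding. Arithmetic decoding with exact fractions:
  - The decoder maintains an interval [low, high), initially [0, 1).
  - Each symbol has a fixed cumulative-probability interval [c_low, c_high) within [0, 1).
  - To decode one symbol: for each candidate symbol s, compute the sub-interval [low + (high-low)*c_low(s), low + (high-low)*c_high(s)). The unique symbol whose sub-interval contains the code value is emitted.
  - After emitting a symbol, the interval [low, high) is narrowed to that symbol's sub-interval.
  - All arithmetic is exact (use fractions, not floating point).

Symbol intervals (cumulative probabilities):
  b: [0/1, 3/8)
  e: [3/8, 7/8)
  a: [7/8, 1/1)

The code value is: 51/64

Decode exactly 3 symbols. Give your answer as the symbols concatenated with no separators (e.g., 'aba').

Answer: eea

Derivation:
Step 1: interval [0/1, 1/1), width = 1/1 - 0/1 = 1/1
  'b': [0/1 + 1/1*0/1, 0/1 + 1/1*3/8) = [0/1, 3/8)
  'e': [0/1 + 1/1*3/8, 0/1 + 1/1*7/8) = [3/8, 7/8) <- contains code 51/64
  'a': [0/1 + 1/1*7/8, 0/1 + 1/1*1/1) = [7/8, 1/1)
  emit 'e', narrow to [3/8, 7/8)
Step 2: interval [3/8, 7/8), width = 7/8 - 3/8 = 1/2
  'b': [3/8 + 1/2*0/1, 3/8 + 1/2*3/8) = [3/8, 9/16)
  'e': [3/8 + 1/2*3/8, 3/8 + 1/2*7/8) = [9/16, 13/16) <- contains code 51/64
  'a': [3/8 + 1/2*7/8, 3/8 + 1/2*1/1) = [13/16, 7/8)
  emit 'e', narrow to [9/16, 13/16)
Step 3: interval [9/16, 13/16), width = 13/16 - 9/16 = 1/4
  'b': [9/16 + 1/4*0/1, 9/16 + 1/4*3/8) = [9/16, 21/32)
  'e': [9/16 + 1/4*3/8, 9/16 + 1/4*7/8) = [21/32, 25/32)
  'a': [9/16 + 1/4*7/8, 9/16 + 1/4*1/1) = [25/32, 13/16) <- contains code 51/64
  emit 'a', narrow to [25/32, 13/16)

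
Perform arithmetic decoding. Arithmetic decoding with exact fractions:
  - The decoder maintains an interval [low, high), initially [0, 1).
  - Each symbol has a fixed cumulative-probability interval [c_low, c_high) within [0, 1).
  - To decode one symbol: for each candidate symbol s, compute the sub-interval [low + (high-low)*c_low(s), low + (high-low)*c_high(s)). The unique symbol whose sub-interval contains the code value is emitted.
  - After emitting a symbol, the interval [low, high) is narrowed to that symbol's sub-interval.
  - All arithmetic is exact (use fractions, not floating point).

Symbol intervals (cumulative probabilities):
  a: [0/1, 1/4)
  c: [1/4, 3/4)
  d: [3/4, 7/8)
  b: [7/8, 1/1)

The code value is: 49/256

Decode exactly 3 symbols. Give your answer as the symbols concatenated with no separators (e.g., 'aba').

Step 1: interval [0/1, 1/1), width = 1/1 - 0/1 = 1/1
  'a': [0/1 + 1/1*0/1, 0/1 + 1/1*1/4) = [0/1, 1/4) <- contains code 49/256
  'c': [0/1 + 1/1*1/4, 0/1 + 1/1*3/4) = [1/4, 3/4)
  'd': [0/1 + 1/1*3/4, 0/1 + 1/1*7/8) = [3/4, 7/8)
  'b': [0/1 + 1/1*7/8, 0/1 + 1/1*1/1) = [7/8, 1/1)
  emit 'a', narrow to [0/1, 1/4)
Step 2: interval [0/1, 1/4), width = 1/4 - 0/1 = 1/4
  'a': [0/1 + 1/4*0/1, 0/1 + 1/4*1/4) = [0/1, 1/16)
  'c': [0/1 + 1/4*1/4, 0/1 + 1/4*3/4) = [1/16, 3/16)
  'd': [0/1 + 1/4*3/4, 0/1 + 1/4*7/8) = [3/16, 7/32) <- contains code 49/256
  'b': [0/1 + 1/4*7/8, 0/1 + 1/4*1/1) = [7/32, 1/4)
  emit 'd', narrow to [3/16, 7/32)
Step 3: interval [3/16, 7/32), width = 7/32 - 3/16 = 1/32
  'a': [3/16 + 1/32*0/1, 3/16 + 1/32*1/4) = [3/16, 25/128) <- contains code 49/256
  'c': [3/16 + 1/32*1/4, 3/16 + 1/32*3/4) = [25/128, 27/128)
  'd': [3/16 + 1/32*3/4, 3/16 + 1/32*7/8) = [27/128, 55/256)
  'b': [3/16 + 1/32*7/8, 3/16 + 1/32*1/1) = [55/256, 7/32)
  emit 'a', narrow to [3/16, 25/128)

Answer: ada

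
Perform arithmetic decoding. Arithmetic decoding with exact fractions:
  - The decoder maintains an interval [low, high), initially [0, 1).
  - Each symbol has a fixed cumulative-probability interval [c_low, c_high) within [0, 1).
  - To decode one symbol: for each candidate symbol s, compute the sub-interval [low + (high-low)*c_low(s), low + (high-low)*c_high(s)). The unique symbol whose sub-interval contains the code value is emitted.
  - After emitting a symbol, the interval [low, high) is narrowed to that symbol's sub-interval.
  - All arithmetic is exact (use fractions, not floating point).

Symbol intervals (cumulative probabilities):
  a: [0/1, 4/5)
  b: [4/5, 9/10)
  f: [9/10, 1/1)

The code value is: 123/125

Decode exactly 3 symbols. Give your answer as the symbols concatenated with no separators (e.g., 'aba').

Answer: fba

Derivation:
Step 1: interval [0/1, 1/1), width = 1/1 - 0/1 = 1/1
  'a': [0/1 + 1/1*0/1, 0/1 + 1/1*4/5) = [0/1, 4/5)
  'b': [0/1 + 1/1*4/5, 0/1 + 1/1*9/10) = [4/5, 9/10)
  'f': [0/1 + 1/1*9/10, 0/1 + 1/1*1/1) = [9/10, 1/1) <- contains code 123/125
  emit 'f', narrow to [9/10, 1/1)
Step 2: interval [9/10, 1/1), width = 1/1 - 9/10 = 1/10
  'a': [9/10 + 1/10*0/1, 9/10 + 1/10*4/5) = [9/10, 49/50)
  'b': [9/10 + 1/10*4/5, 9/10 + 1/10*9/10) = [49/50, 99/100) <- contains code 123/125
  'f': [9/10 + 1/10*9/10, 9/10 + 1/10*1/1) = [99/100, 1/1)
  emit 'b', narrow to [49/50, 99/100)
Step 3: interval [49/50, 99/100), width = 99/100 - 49/50 = 1/100
  'a': [49/50 + 1/100*0/1, 49/50 + 1/100*4/5) = [49/50, 247/250) <- contains code 123/125
  'b': [49/50 + 1/100*4/5, 49/50 + 1/100*9/10) = [247/250, 989/1000)
  'f': [49/50 + 1/100*9/10, 49/50 + 1/100*1/1) = [989/1000, 99/100)
  emit 'a', narrow to [49/50, 247/250)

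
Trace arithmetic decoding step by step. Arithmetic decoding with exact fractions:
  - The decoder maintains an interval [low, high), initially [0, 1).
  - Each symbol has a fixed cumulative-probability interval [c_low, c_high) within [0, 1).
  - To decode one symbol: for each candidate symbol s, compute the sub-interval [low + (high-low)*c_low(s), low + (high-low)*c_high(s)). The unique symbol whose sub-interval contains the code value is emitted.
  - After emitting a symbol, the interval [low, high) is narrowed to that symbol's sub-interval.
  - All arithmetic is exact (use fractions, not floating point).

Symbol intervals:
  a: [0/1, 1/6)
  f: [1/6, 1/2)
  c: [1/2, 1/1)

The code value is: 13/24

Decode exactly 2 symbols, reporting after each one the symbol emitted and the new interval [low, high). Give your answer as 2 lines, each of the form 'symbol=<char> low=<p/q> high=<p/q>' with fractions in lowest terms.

Step 1: interval [0/1, 1/1), width = 1/1 - 0/1 = 1/1
  'a': [0/1 + 1/1*0/1, 0/1 + 1/1*1/6) = [0/1, 1/6)
  'f': [0/1 + 1/1*1/6, 0/1 + 1/1*1/2) = [1/6, 1/2)
  'c': [0/1 + 1/1*1/2, 0/1 + 1/1*1/1) = [1/2, 1/1) <- contains code 13/24
  emit 'c', narrow to [1/2, 1/1)
Step 2: interval [1/2, 1/1), width = 1/1 - 1/2 = 1/2
  'a': [1/2 + 1/2*0/1, 1/2 + 1/2*1/6) = [1/2, 7/12) <- contains code 13/24
  'f': [1/2 + 1/2*1/6, 1/2 + 1/2*1/2) = [7/12, 3/4)
  'c': [1/2 + 1/2*1/2, 1/2 + 1/2*1/1) = [3/4, 1/1)
  emit 'a', narrow to [1/2, 7/12)

Answer: symbol=c low=1/2 high=1/1
symbol=a low=1/2 high=7/12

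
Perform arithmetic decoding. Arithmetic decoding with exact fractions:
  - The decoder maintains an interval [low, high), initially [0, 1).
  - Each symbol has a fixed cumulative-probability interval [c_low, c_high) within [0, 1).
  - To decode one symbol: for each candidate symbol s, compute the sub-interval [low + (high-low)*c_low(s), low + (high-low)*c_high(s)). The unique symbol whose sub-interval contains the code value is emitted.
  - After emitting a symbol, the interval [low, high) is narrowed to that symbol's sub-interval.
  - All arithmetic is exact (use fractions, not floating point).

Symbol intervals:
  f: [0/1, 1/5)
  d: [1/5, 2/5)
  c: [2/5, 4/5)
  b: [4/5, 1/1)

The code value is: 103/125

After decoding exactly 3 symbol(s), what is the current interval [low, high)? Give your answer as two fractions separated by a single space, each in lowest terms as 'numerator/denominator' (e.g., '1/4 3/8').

Step 1: interval [0/1, 1/1), width = 1/1 - 0/1 = 1/1
  'f': [0/1 + 1/1*0/1, 0/1 + 1/1*1/5) = [0/1, 1/5)
  'd': [0/1 + 1/1*1/5, 0/1 + 1/1*2/5) = [1/5, 2/5)
  'c': [0/1 + 1/1*2/5, 0/1 + 1/1*4/5) = [2/5, 4/5)
  'b': [0/1 + 1/1*4/5, 0/1 + 1/1*1/1) = [4/5, 1/1) <- contains code 103/125
  emit 'b', narrow to [4/5, 1/1)
Step 2: interval [4/5, 1/1), width = 1/1 - 4/5 = 1/5
  'f': [4/5 + 1/5*0/1, 4/5 + 1/5*1/5) = [4/5, 21/25) <- contains code 103/125
  'd': [4/5 + 1/5*1/5, 4/5 + 1/5*2/5) = [21/25, 22/25)
  'c': [4/5 + 1/5*2/5, 4/5 + 1/5*4/5) = [22/25, 24/25)
  'b': [4/5 + 1/5*4/5, 4/5 + 1/5*1/1) = [24/25, 1/1)
  emit 'f', narrow to [4/5, 21/25)
Step 3: interval [4/5, 21/25), width = 21/25 - 4/5 = 1/25
  'f': [4/5 + 1/25*0/1, 4/5 + 1/25*1/5) = [4/5, 101/125)
  'd': [4/5 + 1/25*1/5, 4/5 + 1/25*2/5) = [101/125, 102/125)
  'c': [4/5 + 1/25*2/5, 4/5 + 1/25*4/5) = [102/125, 104/125) <- contains code 103/125
  'b': [4/5 + 1/25*4/5, 4/5 + 1/25*1/1) = [104/125, 21/25)
  emit 'c', narrow to [102/125, 104/125)

Answer: 102/125 104/125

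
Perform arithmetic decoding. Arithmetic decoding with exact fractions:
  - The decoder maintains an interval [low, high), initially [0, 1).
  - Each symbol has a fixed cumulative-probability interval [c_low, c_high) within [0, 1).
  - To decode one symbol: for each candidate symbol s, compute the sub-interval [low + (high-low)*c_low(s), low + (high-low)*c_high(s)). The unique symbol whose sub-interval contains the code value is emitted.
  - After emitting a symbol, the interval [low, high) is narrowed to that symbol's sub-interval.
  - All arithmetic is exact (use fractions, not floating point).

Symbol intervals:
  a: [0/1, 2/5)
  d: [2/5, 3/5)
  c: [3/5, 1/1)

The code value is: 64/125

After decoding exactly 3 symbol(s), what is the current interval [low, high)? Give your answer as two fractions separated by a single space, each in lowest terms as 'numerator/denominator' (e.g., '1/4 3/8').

Answer: 63/125 13/25

Derivation:
Step 1: interval [0/1, 1/1), width = 1/1 - 0/1 = 1/1
  'a': [0/1 + 1/1*0/1, 0/1 + 1/1*2/5) = [0/1, 2/5)
  'd': [0/1 + 1/1*2/5, 0/1 + 1/1*3/5) = [2/5, 3/5) <- contains code 64/125
  'c': [0/1 + 1/1*3/5, 0/1 + 1/1*1/1) = [3/5, 1/1)
  emit 'd', narrow to [2/5, 3/5)
Step 2: interval [2/5, 3/5), width = 3/5 - 2/5 = 1/5
  'a': [2/5 + 1/5*0/1, 2/5 + 1/5*2/5) = [2/5, 12/25)
  'd': [2/5 + 1/5*2/5, 2/5 + 1/5*3/5) = [12/25, 13/25) <- contains code 64/125
  'c': [2/5 + 1/5*3/5, 2/5 + 1/5*1/1) = [13/25, 3/5)
  emit 'd', narrow to [12/25, 13/25)
Step 3: interval [12/25, 13/25), width = 13/25 - 12/25 = 1/25
  'a': [12/25 + 1/25*0/1, 12/25 + 1/25*2/5) = [12/25, 62/125)
  'd': [12/25 + 1/25*2/5, 12/25 + 1/25*3/5) = [62/125, 63/125)
  'c': [12/25 + 1/25*3/5, 12/25 + 1/25*1/1) = [63/125, 13/25) <- contains code 64/125
  emit 'c', narrow to [63/125, 13/25)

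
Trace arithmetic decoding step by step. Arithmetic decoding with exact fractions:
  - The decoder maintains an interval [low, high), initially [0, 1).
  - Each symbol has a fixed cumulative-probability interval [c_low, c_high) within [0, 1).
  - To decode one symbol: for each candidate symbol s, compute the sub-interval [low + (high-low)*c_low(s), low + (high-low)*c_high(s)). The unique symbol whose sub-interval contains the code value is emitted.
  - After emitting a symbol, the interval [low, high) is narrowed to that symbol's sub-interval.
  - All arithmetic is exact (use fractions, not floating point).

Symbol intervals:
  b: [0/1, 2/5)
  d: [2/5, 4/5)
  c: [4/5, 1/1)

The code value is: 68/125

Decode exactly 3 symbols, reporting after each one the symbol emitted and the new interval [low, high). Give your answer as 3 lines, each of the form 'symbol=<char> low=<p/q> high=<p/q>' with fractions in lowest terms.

Answer: symbol=d low=2/5 high=4/5
symbol=b low=2/5 high=14/25
symbol=c low=66/125 high=14/25

Derivation:
Step 1: interval [0/1, 1/1), width = 1/1 - 0/1 = 1/1
  'b': [0/1 + 1/1*0/1, 0/1 + 1/1*2/5) = [0/1, 2/5)
  'd': [0/1 + 1/1*2/5, 0/1 + 1/1*4/5) = [2/5, 4/5) <- contains code 68/125
  'c': [0/1 + 1/1*4/5, 0/1 + 1/1*1/1) = [4/5, 1/1)
  emit 'd', narrow to [2/5, 4/5)
Step 2: interval [2/5, 4/5), width = 4/5 - 2/5 = 2/5
  'b': [2/5 + 2/5*0/1, 2/5 + 2/5*2/5) = [2/5, 14/25) <- contains code 68/125
  'd': [2/5 + 2/5*2/5, 2/5 + 2/5*4/5) = [14/25, 18/25)
  'c': [2/5 + 2/5*4/5, 2/5 + 2/5*1/1) = [18/25, 4/5)
  emit 'b', narrow to [2/5, 14/25)
Step 3: interval [2/5, 14/25), width = 14/25 - 2/5 = 4/25
  'b': [2/5 + 4/25*0/1, 2/5 + 4/25*2/5) = [2/5, 58/125)
  'd': [2/5 + 4/25*2/5, 2/5 + 4/25*4/5) = [58/125, 66/125)
  'c': [2/5 + 4/25*4/5, 2/5 + 4/25*1/1) = [66/125, 14/25) <- contains code 68/125
  emit 'c', narrow to [66/125, 14/25)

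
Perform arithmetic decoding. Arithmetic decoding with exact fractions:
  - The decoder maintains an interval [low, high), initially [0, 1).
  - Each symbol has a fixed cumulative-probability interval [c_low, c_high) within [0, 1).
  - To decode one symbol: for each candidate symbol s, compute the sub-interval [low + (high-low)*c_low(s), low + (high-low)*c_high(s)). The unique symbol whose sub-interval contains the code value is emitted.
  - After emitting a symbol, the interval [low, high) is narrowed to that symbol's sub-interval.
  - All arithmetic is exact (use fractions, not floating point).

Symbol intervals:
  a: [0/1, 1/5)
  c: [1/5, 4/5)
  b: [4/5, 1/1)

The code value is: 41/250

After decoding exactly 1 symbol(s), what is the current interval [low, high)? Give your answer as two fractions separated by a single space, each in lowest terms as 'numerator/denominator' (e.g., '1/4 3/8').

Answer: 0/1 1/5

Derivation:
Step 1: interval [0/1, 1/1), width = 1/1 - 0/1 = 1/1
  'a': [0/1 + 1/1*0/1, 0/1 + 1/1*1/5) = [0/1, 1/5) <- contains code 41/250
  'c': [0/1 + 1/1*1/5, 0/1 + 1/1*4/5) = [1/5, 4/5)
  'b': [0/1 + 1/1*4/5, 0/1 + 1/1*1/1) = [4/5, 1/1)
  emit 'a', narrow to [0/1, 1/5)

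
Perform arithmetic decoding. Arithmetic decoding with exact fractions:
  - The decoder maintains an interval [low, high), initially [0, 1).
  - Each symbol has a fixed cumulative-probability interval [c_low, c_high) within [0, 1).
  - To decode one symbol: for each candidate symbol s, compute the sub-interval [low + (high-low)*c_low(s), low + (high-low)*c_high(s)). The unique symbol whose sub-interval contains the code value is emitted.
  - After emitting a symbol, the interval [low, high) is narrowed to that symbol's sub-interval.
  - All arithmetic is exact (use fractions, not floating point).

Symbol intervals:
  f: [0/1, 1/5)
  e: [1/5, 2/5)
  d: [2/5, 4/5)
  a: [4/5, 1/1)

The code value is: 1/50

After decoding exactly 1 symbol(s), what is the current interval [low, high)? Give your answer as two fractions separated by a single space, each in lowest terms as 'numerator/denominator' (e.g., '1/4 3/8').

Answer: 0/1 1/5

Derivation:
Step 1: interval [0/1, 1/1), width = 1/1 - 0/1 = 1/1
  'f': [0/1 + 1/1*0/1, 0/1 + 1/1*1/5) = [0/1, 1/5) <- contains code 1/50
  'e': [0/1 + 1/1*1/5, 0/1 + 1/1*2/5) = [1/5, 2/5)
  'd': [0/1 + 1/1*2/5, 0/1 + 1/1*4/5) = [2/5, 4/5)
  'a': [0/1 + 1/1*4/5, 0/1 + 1/1*1/1) = [4/5, 1/1)
  emit 'f', narrow to [0/1, 1/5)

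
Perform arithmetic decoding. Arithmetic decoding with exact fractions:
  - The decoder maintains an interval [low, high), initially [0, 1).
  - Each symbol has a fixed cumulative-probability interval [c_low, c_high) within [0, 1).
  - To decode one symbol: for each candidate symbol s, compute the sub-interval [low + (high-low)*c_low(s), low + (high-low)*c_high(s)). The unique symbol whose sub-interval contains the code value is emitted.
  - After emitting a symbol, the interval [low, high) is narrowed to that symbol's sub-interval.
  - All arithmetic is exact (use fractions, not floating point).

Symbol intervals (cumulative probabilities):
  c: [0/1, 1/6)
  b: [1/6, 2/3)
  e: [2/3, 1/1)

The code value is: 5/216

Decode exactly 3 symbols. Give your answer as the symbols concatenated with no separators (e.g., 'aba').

Answer: cce

Derivation:
Step 1: interval [0/1, 1/1), width = 1/1 - 0/1 = 1/1
  'c': [0/1 + 1/1*0/1, 0/1 + 1/1*1/6) = [0/1, 1/6) <- contains code 5/216
  'b': [0/1 + 1/1*1/6, 0/1 + 1/1*2/3) = [1/6, 2/3)
  'e': [0/1 + 1/1*2/3, 0/1 + 1/1*1/1) = [2/3, 1/1)
  emit 'c', narrow to [0/1, 1/6)
Step 2: interval [0/1, 1/6), width = 1/6 - 0/1 = 1/6
  'c': [0/1 + 1/6*0/1, 0/1 + 1/6*1/6) = [0/1, 1/36) <- contains code 5/216
  'b': [0/1 + 1/6*1/6, 0/1 + 1/6*2/3) = [1/36, 1/9)
  'e': [0/1 + 1/6*2/3, 0/1 + 1/6*1/1) = [1/9, 1/6)
  emit 'c', narrow to [0/1, 1/36)
Step 3: interval [0/1, 1/36), width = 1/36 - 0/1 = 1/36
  'c': [0/1 + 1/36*0/1, 0/1 + 1/36*1/6) = [0/1, 1/216)
  'b': [0/1 + 1/36*1/6, 0/1 + 1/36*2/3) = [1/216, 1/54)
  'e': [0/1 + 1/36*2/3, 0/1 + 1/36*1/1) = [1/54, 1/36) <- contains code 5/216
  emit 'e', narrow to [1/54, 1/36)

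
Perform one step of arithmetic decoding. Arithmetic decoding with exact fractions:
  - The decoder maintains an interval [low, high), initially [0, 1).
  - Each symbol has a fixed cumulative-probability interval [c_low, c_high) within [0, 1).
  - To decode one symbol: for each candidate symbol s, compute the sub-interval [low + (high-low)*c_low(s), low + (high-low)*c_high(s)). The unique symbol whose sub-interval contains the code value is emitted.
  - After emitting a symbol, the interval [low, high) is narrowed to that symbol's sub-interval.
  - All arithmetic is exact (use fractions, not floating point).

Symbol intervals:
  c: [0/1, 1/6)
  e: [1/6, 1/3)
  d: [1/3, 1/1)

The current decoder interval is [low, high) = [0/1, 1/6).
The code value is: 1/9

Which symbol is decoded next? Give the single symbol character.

Answer: d

Derivation:
Interval width = high − low = 1/6 − 0/1 = 1/6
Scaled code = (code − low) / width = (1/9 − 0/1) / 1/6 = 2/3
  c: [0/1, 1/6) 
  e: [1/6, 1/3) 
  d: [1/3, 1/1) ← scaled code falls here ✓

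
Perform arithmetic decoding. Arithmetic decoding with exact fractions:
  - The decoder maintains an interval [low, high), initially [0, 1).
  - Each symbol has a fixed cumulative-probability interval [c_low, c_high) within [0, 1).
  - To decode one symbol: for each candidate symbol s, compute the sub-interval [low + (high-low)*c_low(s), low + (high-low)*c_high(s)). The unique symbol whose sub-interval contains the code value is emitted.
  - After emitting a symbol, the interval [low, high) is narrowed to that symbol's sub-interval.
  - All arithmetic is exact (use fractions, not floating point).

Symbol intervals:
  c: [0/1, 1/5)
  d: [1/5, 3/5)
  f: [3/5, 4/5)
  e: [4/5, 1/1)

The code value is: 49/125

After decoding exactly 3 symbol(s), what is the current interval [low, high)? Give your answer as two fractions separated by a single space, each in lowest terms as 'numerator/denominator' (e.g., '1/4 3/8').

Answer: 47/125 51/125

Derivation:
Step 1: interval [0/1, 1/1), width = 1/1 - 0/1 = 1/1
  'c': [0/1 + 1/1*0/1, 0/1 + 1/1*1/5) = [0/1, 1/5)
  'd': [0/1 + 1/1*1/5, 0/1 + 1/1*3/5) = [1/5, 3/5) <- contains code 49/125
  'f': [0/1 + 1/1*3/5, 0/1 + 1/1*4/5) = [3/5, 4/5)
  'e': [0/1 + 1/1*4/5, 0/1 + 1/1*1/1) = [4/5, 1/1)
  emit 'd', narrow to [1/5, 3/5)
Step 2: interval [1/5, 3/5), width = 3/5 - 1/5 = 2/5
  'c': [1/5 + 2/5*0/1, 1/5 + 2/5*1/5) = [1/5, 7/25)
  'd': [1/5 + 2/5*1/5, 1/5 + 2/5*3/5) = [7/25, 11/25) <- contains code 49/125
  'f': [1/5 + 2/5*3/5, 1/5 + 2/5*4/5) = [11/25, 13/25)
  'e': [1/5 + 2/5*4/5, 1/5 + 2/5*1/1) = [13/25, 3/5)
  emit 'd', narrow to [7/25, 11/25)
Step 3: interval [7/25, 11/25), width = 11/25 - 7/25 = 4/25
  'c': [7/25 + 4/25*0/1, 7/25 + 4/25*1/5) = [7/25, 39/125)
  'd': [7/25 + 4/25*1/5, 7/25 + 4/25*3/5) = [39/125, 47/125)
  'f': [7/25 + 4/25*3/5, 7/25 + 4/25*4/5) = [47/125, 51/125) <- contains code 49/125
  'e': [7/25 + 4/25*4/5, 7/25 + 4/25*1/1) = [51/125, 11/25)
  emit 'f', narrow to [47/125, 51/125)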